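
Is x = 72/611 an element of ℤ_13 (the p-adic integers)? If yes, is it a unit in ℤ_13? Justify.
x ∉ ℤ_13 (v_13(x) = -1 < 0)

ℤ_13 = {x ∈ ℚ_13 : v_13(x) ≥ 0} and ℤ_13^× = {x ∈ ℤ_13 : v_13(x) = 0}. Here v_13(72/611) = v_13(num) − v_13(den) = -1; compare against these criteria.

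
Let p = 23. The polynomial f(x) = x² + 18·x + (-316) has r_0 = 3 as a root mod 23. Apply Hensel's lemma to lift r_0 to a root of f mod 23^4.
r_3 = 210269 (mod 279841)

Hensel: r_{i+1} = r_i − f(r_i)·(f′(r_i))^{-1} mod 23^{i+2}, f′(x) = 2x + 18. Iterate:
  r_0 = 3 (mod 23)
  r_1 = 256 (mod 529)
  r_2 = 3430 (mod 12167)
  r_3 = 210269 (mod 279841)
Final: r = 210269 satisfies f(r) ≡ 0 mod 23^4.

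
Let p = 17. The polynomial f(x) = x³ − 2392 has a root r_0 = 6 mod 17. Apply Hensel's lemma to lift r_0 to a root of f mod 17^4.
r_3 = 7401 (mod 83521)

Hensel: r_{i+1} = r_i − f(r_i)/f′(r_i) mod 17^{i+2}, where f′(x) = 3x². Iterate:
  r_0 = 6 (mod 17)
  r_1 = 176 (mod 289)
  r_2 = 2488 (mod 4913)
  r_3 = 7401 (mod 83521)
Final: r = 7401 with f(r) ≡ 0 mod 17^4.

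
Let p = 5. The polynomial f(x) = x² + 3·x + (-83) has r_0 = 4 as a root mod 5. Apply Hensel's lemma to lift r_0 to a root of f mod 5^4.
r_3 = 484 (mod 625)

Hensel: r_{i+1} = r_i − f(r_i)·(f′(r_i))^{-1} mod 5^{i+2}, f′(x) = 2x + 3. Iterate:
  r_0 = 4 (mod 5)
  r_1 = 9 (mod 25)
  r_2 = 109 (mod 125)
  r_3 = 484 (mod 625)
Final: r = 484 satisfies f(r) ≡ 0 mod 5^4.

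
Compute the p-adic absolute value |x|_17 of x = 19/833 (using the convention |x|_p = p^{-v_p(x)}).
|19/833|_17 = 17

Step 1 — compute v_17(x) by factoring powers of 17 out of the numerator and denominator: v_17(19/833) = -1. Step 2 — apply |x|_p = p^{-v_p(x)} = 17^{1} = 17.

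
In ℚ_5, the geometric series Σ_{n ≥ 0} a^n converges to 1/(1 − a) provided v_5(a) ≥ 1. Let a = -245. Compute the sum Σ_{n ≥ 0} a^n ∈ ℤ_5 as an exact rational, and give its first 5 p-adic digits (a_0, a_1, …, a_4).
Σ a^n = 1/(1 − a) = 1/246;  first 5 digits = (1, 1, 1, 4, 1)

v_5(a) = 1 ≥ 1, so the series converges in ℤ_5 to 1/(1 − a) = 1/(1 − (-245)) = 1/246. Expand this rational in ℤ_5: compute digits iteratively via d_i = x_i mod 5, x_{i+1} = (x_i − d_i)/5. The first 5 digits are (1, 1, 1, 4, 1).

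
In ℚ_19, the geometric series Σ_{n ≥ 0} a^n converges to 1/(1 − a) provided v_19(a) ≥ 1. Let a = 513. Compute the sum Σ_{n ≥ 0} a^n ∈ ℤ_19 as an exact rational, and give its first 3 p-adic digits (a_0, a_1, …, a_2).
Σ a^n = 1/(1 − a) = -1/512;  first 3 digits = (1, 8, 8)

v_19(a) = 1 ≥ 1, so the series converges in ℤ_19 to 1/(1 − a) = 1/(1 − 513) = -1/512. Expand this rational in ℤ_19: compute digits iteratively via d_i = x_i mod 19, x_{i+1} = (x_i − d_i)/19. The first 3 digits are (1, 8, 8).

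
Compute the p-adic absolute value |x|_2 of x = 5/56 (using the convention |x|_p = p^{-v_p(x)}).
|5/56|_2 = 8

Step 1 — compute v_2(x) by factoring powers of 2 out of the numerator and denominator: v_2(5/56) = -3. Step 2 — apply |x|_p = p^{-v_p(x)} = 2^{3} = 8.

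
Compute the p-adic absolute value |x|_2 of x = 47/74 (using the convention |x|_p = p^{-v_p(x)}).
|47/74|_2 = 2

Step 1 — compute v_2(x) by factoring powers of 2 out of the numerator and denominator: v_2(47/74) = -1. Step 2 — apply |x|_p = p^{-v_p(x)} = 2^{1} = 2.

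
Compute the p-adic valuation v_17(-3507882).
v_17(-3507882) = 4

v_17(n) is the largest exponent k such that 17^k divides n. Factor out: -3507882 = -17^4 · 42. (Sign doesn't affect v_p.) So v_17(-3507882) = 4.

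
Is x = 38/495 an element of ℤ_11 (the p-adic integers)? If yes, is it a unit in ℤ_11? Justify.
x ∉ ℤ_11 (v_11(x) = -1 < 0)

ℤ_11 = {x ∈ ℚ_11 : v_11(x) ≥ 0} and ℤ_11^× = {x ∈ ℤ_11 : v_11(x) = 0}. Here v_11(38/495) = v_11(num) − v_11(den) = -1; compare against these criteria.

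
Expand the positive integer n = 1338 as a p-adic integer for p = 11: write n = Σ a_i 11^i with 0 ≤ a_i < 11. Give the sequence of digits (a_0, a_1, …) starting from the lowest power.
(a_0, a_1, …) = (7, 0, 0, 1)

Repeated division by 11 gives the digits low-to-high: 1338 = 7 + 1·11^3. Digit sequence: (7, 0, 0, 1).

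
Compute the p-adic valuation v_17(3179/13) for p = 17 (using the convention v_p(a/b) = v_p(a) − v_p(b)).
v_17(3179/13) = 2

Factor powers of 17 from the numerator and denominator of the reduced fraction: 3179 = 17^2 · 11 and 13 = 17^0 · 13. Apply v_p(a/b) = v_p(a) − v_p(b): v_17(3179/13) = 2 − 0 = 2.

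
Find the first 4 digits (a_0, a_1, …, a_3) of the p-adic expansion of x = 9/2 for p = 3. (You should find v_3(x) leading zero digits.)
(a_0, …, a_3) = (0, 0, 2, 1)

v_3(9/2) = 2, so a_0 = ... = a_1 = 0. Factor out: x = 3^2 · u with u = 1/2 a unit in ℤ_3. Expand u iteratively via a_{v+i} = u_i mod 3, u_{i+1} = (u_i − a_{v+i})/3:
  u_0 = 1/2;  a_2 = 2;  u_1 = (u_0 − 2)/3 = -1/2
  u_1 = -1/2;  a_3 = 1;  u_2 = (u_1 − 1)/3 = -1/2
Digits: (0, 0, 2, 1).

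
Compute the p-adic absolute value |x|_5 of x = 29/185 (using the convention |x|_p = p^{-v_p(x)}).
|29/185|_5 = 5

Step 1 — compute v_5(x) by factoring powers of 5 out of the numerator and denominator: v_5(29/185) = -1. Step 2 — apply |x|_p = p^{-v_p(x)} = 5^{1} = 5.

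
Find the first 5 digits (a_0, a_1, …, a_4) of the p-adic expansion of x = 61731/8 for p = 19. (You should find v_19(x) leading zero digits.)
(a_0, …, a_4) = (0, 0, 0, 13, 16)

v_19(61731/8) = 3, so a_0 = ... = a_2 = 0. Factor out: x = 19^3 · u with u = 9/8 a unit in ℤ_19. Expand u iteratively via a_{v+i} = u_i mod 19, u_{i+1} = (u_i − a_{v+i})/19:
  u_0 = 9/8;  a_3 = 13;  u_1 = (u_0 − 13)/19 = -5/8
  u_1 = -5/8;  a_4 = 16;  u_2 = (u_1 − 16)/19 = -7/8
Digits: (0, 0, 0, 13, 16).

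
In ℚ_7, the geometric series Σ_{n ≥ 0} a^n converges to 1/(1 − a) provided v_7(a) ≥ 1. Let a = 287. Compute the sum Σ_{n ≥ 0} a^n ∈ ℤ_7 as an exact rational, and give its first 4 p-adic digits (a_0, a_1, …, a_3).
Σ a^n = 1/(1 − a) = -1/286;  first 4 digits = (1, 6, 6, 1)

v_7(a) = 1 ≥ 1, so the series converges in ℤ_7 to 1/(1 − a) = 1/(1 − 287) = -1/286. Expand this rational in ℤ_7: compute digits iteratively via d_i = x_i mod 7, x_{i+1} = (x_i − d_i)/7. The first 4 digits are (1, 6, 6, 1).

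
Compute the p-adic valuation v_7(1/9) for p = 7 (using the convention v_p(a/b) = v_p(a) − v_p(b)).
v_7(1/9) = 0

Factor powers of 7 from the numerator and denominator of the reduced fraction: 1 = 7^0 · 1 and 9 = 7^0 · 9. Apply v_p(a/b) = v_p(a) − v_p(b): v_7(1/9) = 0 − 0 = 0.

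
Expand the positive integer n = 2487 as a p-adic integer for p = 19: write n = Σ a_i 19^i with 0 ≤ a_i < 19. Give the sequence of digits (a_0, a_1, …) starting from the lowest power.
(a_0, a_1, …) = (17, 16, 6)

Repeated division by 19 gives the digits low-to-high: 2487 = 17 + 16·19^1 + 6·19^2. Digit sequence: (17, 16, 6).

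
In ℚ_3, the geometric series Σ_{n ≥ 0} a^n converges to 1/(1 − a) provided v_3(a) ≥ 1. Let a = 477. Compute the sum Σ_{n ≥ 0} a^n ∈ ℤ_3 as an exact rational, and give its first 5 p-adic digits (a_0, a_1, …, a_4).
Σ a^n = 1/(1 − a) = -1/476;  first 5 digits = (1, 0, 2, 2, 0)

v_3(a) = 2 ≥ 1, so the series converges in ℤ_3 to 1/(1 − a) = 1/(1 − 477) = -1/476. Expand this rational in ℤ_3: compute digits iteratively via d_i = x_i mod 3, x_{i+1} = (x_i − d_i)/3. The first 5 digits are (1, 0, 2, 2, 0).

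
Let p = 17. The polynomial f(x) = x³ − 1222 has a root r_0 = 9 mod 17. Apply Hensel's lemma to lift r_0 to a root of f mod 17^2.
r_1 = 281 (mod 289)

Hensel: r_{i+1} = r_i − f(r_i)/f′(r_i) mod 17^{i+2}, where f′(x) = 3x². Iterate:
  r_0 = 9 (mod 17)
  r_1 = 281 (mod 289)
Final: r = 281 with f(r) ≡ 0 mod 17^2.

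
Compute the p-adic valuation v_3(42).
v_3(42) = 1

v_3(n) is the largest exponent k such that 3^k divides n. Factor out: 42 = 3^1 · 14. (Sign doesn't affect v_p.) So v_3(42) = 1.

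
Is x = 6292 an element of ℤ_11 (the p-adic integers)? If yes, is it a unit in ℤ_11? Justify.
x ∈ ℤ_11 but not a unit; v_11(x) = 2 > 0

ℤ_11 = {x ∈ ℚ_11 : v_11(x) ≥ 0} and ℤ_11^× = {x ∈ ℤ_11 : v_11(x) = 0}. Here v_11(6292) = v_11(num) − v_11(den) = 2; compare against these criteria.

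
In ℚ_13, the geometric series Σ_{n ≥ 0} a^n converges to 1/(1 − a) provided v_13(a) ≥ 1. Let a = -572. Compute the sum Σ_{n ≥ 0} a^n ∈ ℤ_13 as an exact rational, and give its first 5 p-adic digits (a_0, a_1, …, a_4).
Σ a^n = 1/(1 − a) = 1/573;  first 5 digits = (1, 8, 8, 10, 11)

v_13(a) = 1 ≥ 1, so the series converges in ℤ_13 to 1/(1 − a) = 1/(1 − (-572)) = 1/573. Expand this rational in ℤ_13: compute digits iteratively via d_i = x_i mod 13, x_{i+1} = (x_i − d_i)/13. The first 5 digits are (1, 8, 8, 10, 11).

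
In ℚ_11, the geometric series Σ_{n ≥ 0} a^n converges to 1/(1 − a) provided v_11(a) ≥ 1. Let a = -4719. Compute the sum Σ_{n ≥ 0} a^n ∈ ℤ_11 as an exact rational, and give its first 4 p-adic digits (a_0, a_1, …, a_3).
Σ a^n = 1/(1 − a) = 1/4720;  first 4 digits = (1, 0, 5, 7)

v_11(a) = 2 ≥ 1, so the series converges in ℤ_11 to 1/(1 − a) = 1/(1 − (-4719)) = 1/4720. Expand this rational in ℤ_11: compute digits iteratively via d_i = x_i mod 11, x_{i+1} = (x_i − d_i)/11. The first 4 digits are (1, 0, 5, 7).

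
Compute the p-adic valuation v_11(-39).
v_11(-39) = 0

v_11(n) is the largest exponent k such that 11^k divides n. Factor out: -39 = -11^0 · 39. (Sign doesn't affect v_p.) So v_11(-39) = 0.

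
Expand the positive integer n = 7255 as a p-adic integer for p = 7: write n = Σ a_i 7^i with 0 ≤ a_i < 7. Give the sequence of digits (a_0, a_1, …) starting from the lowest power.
(a_0, a_1, …) = (3, 0, 1, 0, 3)

Repeated division by 7 gives the digits low-to-high: 7255 = 3 + 1·7^2 + 3·7^4. Digit sequence: (3, 0, 1, 0, 3).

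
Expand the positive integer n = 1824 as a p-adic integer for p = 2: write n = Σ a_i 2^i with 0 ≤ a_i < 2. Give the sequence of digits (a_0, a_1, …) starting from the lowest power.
(a_0, a_1, …) = (0, 0, 0, 0, 0, 1, 0, 0, 1, 1, 1)

Repeated division by 2 gives the digits low-to-high: 1824 = 1·2^5 + 1·2^8 + 1·2^9 + 1·2^10. Digit sequence: (0, 0, 0, 0, 0, 1, 0, 0, 1, 1, 1).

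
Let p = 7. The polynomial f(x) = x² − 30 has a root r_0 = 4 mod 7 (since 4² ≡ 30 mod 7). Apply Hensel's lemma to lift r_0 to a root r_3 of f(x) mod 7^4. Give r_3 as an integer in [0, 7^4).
r_3 = 410 (mod 2401)

Hensel's recurrence: r_{i+1} = r_i − f(r_i)·(f′(r_i))^{-1} mod 7^{i+2}, with f′(x) = 2x. Iterate:
  r_0 = 4 (mod 7)
  r_1 = 18 (mod 49)
  r_2 = 67 (mod 343)
  r_3 = 410 (mod 2401)
Final: r_3 = 410, and one checks f(r_3) ≡ 0 mod 7^4.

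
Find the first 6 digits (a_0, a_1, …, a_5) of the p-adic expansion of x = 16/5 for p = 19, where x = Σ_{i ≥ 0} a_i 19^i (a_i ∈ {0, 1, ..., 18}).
(a_0, …, a_5) = (7, 15, 3, 15, 3, 15)

v_19(16/5) = 0 (numerator and denominator both coprime to 19), so x ∈ ℤ_19^×. Compute digits iteratively via a_i = x_i mod 19, x_{i+1} = (x_i − a_i)/19, with x_0 = x:
  x_0 = 16/5;  a_0 = 7;  x_1 = (x_0 − 7)/19 = -1/5
  x_1 = -1/5;  a_1 = 15;  x_2 = (x_1 − 15)/19 = -4/5
  x_2 = -4/5;  a_2 = 3;  x_3 = (x_2 − 3)/19 = -1/5
  x_3 = -1/5;  a_3 = 15;  x_4 = (x_3 − 15)/19 = -4/5
  x_4 = -4/5;  a_4 = 3;  x_5 = (x_4 − 3)/19 = -1/5
  x_5 = -1/5;  a_5 = 15;  x_6 = (x_5 − 15)/19 = -4/5
Digits: (7, 15, 3, 15, 3, 15).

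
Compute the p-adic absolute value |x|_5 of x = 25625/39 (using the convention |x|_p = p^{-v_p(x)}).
|25625/39|_5 = 1/625

Step 1 — compute v_5(x) by factoring powers of 5 out of the numerator and denominator: v_5(25625/39) = 4. Step 2 — apply |x|_p = p^{-v_p(x)} = 5^{-4} = 1/625.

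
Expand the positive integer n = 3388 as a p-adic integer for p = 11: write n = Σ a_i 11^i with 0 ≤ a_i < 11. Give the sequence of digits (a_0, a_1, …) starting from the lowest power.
(a_0, a_1, …) = (0, 0, 6, 2)

Repeated division by 11 gives the digits low-to-high: 3388 = 6·11^2 + 2·11^3. Digit sequence: (0, 0, 6, 2).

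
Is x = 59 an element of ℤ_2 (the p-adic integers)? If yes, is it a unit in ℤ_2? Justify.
x ∈ ℤ_2^× (unit); v_2(x) = 0

ℤ_2 = {x ∈ ℚ_2 : v_2(x) ≥ 0} and ℤ_2^× = {x ∈ ℤ_2 : v_2(x) = 0}. Here v_2(59) = v_2(num) − v_2(den) = 0; compare against these criteria.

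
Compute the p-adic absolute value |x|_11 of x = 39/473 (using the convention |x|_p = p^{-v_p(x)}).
|39/473|_11 = 11

Step 1 — compute v_11(x) by factoring powers of 11 out of the numerator and denominator: v_11(39/473) = -1. Step 2 — apply |x|_p = p^{-v_p(x)} = 11^{1} = 11.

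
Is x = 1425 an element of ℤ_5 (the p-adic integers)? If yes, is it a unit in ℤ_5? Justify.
x ∈ ℤ_5 but not a unit; v_5(x) = 2 > 0

ℤ_5 = {x ∈ ℚ_5 : v_5(x) ≥ 0} and ℤ_5^× = {x ∈ ℤ_5 : v_5(x) = 0}. Here v_5(1425) = v_5(num) − v_5(den) = 2; compare against these criteria.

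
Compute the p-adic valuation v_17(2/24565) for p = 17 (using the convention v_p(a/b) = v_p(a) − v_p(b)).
v_17(2/24565) = -3

Factor powers of 17 from the numerator and denominator of the reduced fraction: 2 = 17^0 · 2 and 24565 = 17^3 · 5. Apply v_p(a/b) = v_p(a) − v_p(b): v_17(2/24565) = 0 − 3 = -3.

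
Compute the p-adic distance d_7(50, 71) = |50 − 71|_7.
d_7(50, 71) = 1/7

Step 1 — x − y = 50 − 71 = -21. Step 2 — v_7(-21) = 1 (factor: -21 = −(7^1 · 3); the sign does not affect v_p). Step 3 — |x − y|_7 = 7^{-1} = 1/7.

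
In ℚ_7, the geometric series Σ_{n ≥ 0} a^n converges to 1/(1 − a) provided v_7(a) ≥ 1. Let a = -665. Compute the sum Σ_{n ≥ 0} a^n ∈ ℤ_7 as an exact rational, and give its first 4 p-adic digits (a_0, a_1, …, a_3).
Σ a^n = 1/(1 − a) = 1/666;  first 4 digits = (1, 3, 2, 5)

v_7(a) = 1 ≥ 1, so the series converges in ℤ_7 to 1/(1 − a) = 1/(1 − (-665)) = 1/666. Expand this rational in ℤ_7: compute digits iteratively via d_i = x_i mod 7, x_{i+1} = (x_i − d_i)/7. The first 4 digits are (1, 3, 2, 5).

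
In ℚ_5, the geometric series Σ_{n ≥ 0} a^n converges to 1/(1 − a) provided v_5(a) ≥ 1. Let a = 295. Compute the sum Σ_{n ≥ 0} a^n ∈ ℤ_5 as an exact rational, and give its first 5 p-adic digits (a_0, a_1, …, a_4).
Σ a^n = 1/(1 − a) = -1/294;  first 5 digits = (1, 4, 2, 2, 1)

v_5(a) = 1 ≥ 1, so the series converges in ℤ_5 to 1/(1 − a) = 1/(1 − 295) = -1/294. Expand this rational in ℤ_5: compute digits iteratively via d_i = x_i mod 5, x_{i+1} = (x_i − d_i)/5. The first 5 digits are (1, 4, 2, 2, 1).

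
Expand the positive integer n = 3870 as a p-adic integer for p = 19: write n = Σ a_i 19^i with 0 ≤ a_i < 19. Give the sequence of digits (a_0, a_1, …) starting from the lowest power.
(a_0, a_1, …) = (13, 13, 10)

Repeated division by 19 gives the digits low-to-high: 3870 = 13 + 13·19^1 + 10·19^2. Digit sequence: (13, 13, 10).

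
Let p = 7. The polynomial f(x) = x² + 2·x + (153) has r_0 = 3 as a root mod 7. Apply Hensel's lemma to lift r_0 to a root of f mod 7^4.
r_3 = 913 (mod 2401)

Hensel: r_{i+1} = r_i − f(r_i)·(f′(r_i))^{-1} mod 7^{i+2}, f′(x) = 2x + 2. Iterate:
  r_0 = 3 (mod 7)
  r_1 = 31 (mod 49)
  r_2 = 227 (mod 343)
  r_3 = 913 (mod 2401)
Final: r = 913 satisfies f(r) ≡ 0 mod 7^4.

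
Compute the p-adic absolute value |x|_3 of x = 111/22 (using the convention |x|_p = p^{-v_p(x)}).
|111/22|_3 = 1/3

Step 1 — compute v_3(x) by factoring powers of 3 out of the numerator and denominator: v_3(111/22) = 1. Step 2 — apply |x|_p = p^{-v_p(x)} = 3^{-1} = 1/3.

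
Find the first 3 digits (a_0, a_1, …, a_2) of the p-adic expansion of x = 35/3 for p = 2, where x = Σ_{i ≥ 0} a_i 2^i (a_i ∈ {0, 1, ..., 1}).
(a_0, …, a_2) = (1, 0, 0)

v_2(35/3) = 0 (numerator and denominator both coprime to 2), so x ∈ ℤ_2^×. Compute digits iteratively via a_i = x_i mod 2, x_{i+1} = (x_i − a_i)/2, with x_0 = x:
  x_0 = 35/3;  a_0 = 1;  x_1 = (x_0 − 1)/2 = 16/3
  x_1 = 16/3;  a_1 = 0;  x_2 = (x_1 − 0)/2 = 8/3
  x_2 = 8/3;  a_2 = 0;  x_3 = (x_2 − 0)/2 = 4/3
Digits: (1, 0, 0).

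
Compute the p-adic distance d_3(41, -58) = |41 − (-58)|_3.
d_3(41, -58) = 1/9

Step 1 — x − y = 41 − (-58) = 99. Step 2 — v_3(99) = 2 (factor: 99 = (3^2 · 11); the sign does not affect v_p). Step 3 — |x − y|_3 = 3^{-2} = 1/9.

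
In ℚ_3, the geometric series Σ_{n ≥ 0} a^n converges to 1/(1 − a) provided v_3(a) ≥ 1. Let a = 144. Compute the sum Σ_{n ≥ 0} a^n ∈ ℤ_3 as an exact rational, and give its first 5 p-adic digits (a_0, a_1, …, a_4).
Σ a^n = 1/(1 − a) = -1/143;  first 5 digits = (1, 0, 1, 2, 2)

v_3(a) = 2 ≥ 1, so the series converges in ℤ_3 to 1/(1 − a) = 1/(1 − 144) = -1/143. Expand this rational in ℤ_3: compute digits iteratively via d_i = x_i mod 3, x_{i+1} = (x_i − d_i)/3. The first 5 digits are (1, 0, 1, 2, 2).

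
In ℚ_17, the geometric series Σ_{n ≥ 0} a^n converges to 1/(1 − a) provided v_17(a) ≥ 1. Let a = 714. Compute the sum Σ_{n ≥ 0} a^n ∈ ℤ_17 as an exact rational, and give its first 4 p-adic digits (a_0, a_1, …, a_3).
Σ a^n = 1/(1 − a) = -1/713;  first 4 digits = (1, 8, 15, 3)

v_17(a) = 1 ≥ 1, so the series converges in ℤ_17 to 1/(1 − a) = 1/(1 − 714) = -1/713. Expand this rational in ℤ_17: compute digits iteratively via d_i = x_i mod 17, x_{i+1} = (x_i − d_i)/17. The first 4 digits are (1, 8, 15, 3).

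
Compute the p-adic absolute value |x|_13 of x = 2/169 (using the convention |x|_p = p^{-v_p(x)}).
|2/169|_13 = 169

Step 1 — compute v_13(x) by factoring powers of 13 out of the numerator and denominator: v_13(2/169) = -2. Step 2 — apply |x|_p = p^{-v_p(x)} = 13^{2} = 169.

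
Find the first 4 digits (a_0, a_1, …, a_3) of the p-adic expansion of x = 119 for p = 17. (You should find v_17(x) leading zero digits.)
(a_0, …, a_3) = (0, 7, 0, 0)

v_17(119) = 1, so a_0 = ... = a_0 = 0. Factor out: x = 17^1 · u with u = 7 a unit in ℤ_17. Expand u iteratively via a_{v+i} = u_i mod 17, u_{i+1} = (u_i − a_{v+i})/17:
  u_0 = 7;  a_1 = 7;  u_1 = (u_0 − 7)/17 = 0
  u_1 = 0;  a_2 = 0;  u_2 = (u_1 − 0)/17 = 0
  u_2 = 0;  a_3 = 0;  u_3 = (u_2 − 0)/17 = 0
Digits: (0, 7, 0, 0).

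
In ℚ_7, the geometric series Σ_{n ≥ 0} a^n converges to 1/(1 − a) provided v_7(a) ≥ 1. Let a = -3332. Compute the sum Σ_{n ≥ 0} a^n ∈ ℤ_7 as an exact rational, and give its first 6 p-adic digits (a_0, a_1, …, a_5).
Σ a^n = 1/(1 − a) = 1/3333;  first 6 digits = (1, 0, 2, 4, 2, 2)

v_7(a) = 2 ≥ 1, so the series converges in ℤ_7 to 1/(1 − a) = 1/(1 − (-3332)) = 1/3333. Expand this rational in ℤ_7: compute digits iteratively via d_i = x_i mod 7, x_{i+1} = (x_i − d_i)/7. The first 6 digits are (1, 0, 2, 4, 2, 2).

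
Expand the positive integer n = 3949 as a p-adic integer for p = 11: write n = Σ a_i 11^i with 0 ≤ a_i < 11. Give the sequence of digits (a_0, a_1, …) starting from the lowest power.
(a_0, a_1, …) = (0, 7, 10, 2)

Repeated division by 11 gives the digits low-to-high: 3949 = 7·11^1 + 10·11^2 + 2·11^3. Digit sequence: (0, 7, 10, 2).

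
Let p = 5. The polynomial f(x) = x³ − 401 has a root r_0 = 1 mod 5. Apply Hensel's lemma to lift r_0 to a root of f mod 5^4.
r_3 = 551 (mod 625)

Hensel: r_{i+1} = r_i − f(r_i)/f′(r_i) mod 5^{i+2}, where f′(x) = 3x². Iterate:
  r_0 = 1 (mod 5)
  r_1 = 1 (mod 25)
  r_2 = 51 (mod 125)
  r_3 = 551 (mod 625)
Final: r = 551 with f(r) ≡ 0 mod 5^4.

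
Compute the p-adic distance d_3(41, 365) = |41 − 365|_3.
d_3(41, 365) = 1/81

Step 1 — x − y = 41 − 365 = -324. Step 2 — v_3(-324) = 4 (factor: -324 = −(3^4 · 4); the sign does not affect v_p). Step 3 — |x − y|_3 = 3^{-4} = 1/81.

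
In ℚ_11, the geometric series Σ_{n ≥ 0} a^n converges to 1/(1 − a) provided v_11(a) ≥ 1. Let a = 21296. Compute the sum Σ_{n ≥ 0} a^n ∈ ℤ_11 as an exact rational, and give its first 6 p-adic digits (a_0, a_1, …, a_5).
Σ a^n = 1/(1 − a) = -1/21295;  first 6 digits = (1, 0, 0, 5, 1, 0)

v_11(a) = 3 ≥ 1, so the series converges in ℤ_11 to 1/(1 − a) = 1/(1 − 21296) = -1/21295. Expand this rational in ℤ_11: compute digits iteratively via d_i = x_i mod 11, x_{i+1} = (x_i − d_i)/11. The first 6 digits are (1, 0, 0, 5, 1, 0).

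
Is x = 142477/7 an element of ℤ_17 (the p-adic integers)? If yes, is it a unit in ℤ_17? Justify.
x ∈ ℤ_17 but not a unit; v_17(x) = 3 > 0

ℤ_17 = {x ∈ ℚ_17 : v_17(x) ≥ 0} and ℤ_17^× = {x ∈ ℤ_17 : v_17(x) = 0}. Here v_17(142477/7) = v_17(num) − v_17(den) = 3; compare against these criteria.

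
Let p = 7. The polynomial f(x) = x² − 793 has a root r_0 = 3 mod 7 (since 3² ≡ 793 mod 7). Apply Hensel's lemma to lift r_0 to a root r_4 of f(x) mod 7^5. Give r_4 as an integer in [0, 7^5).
r_4 = 15340 (mod 16807)

Hensel's recurrence: r_{i+1} = r_i − f(r_i)·(f′(r_i))^{-1} mod 7^{i+2}, with f′(x) = 2x. Iterate:
  r_0 = 3 (mod 7)
  r_1 = 3 (mod 49)
  r_2 = 248 (mod 343)
  r_3 = 934 (mod 2401)
  r_4 = 15340 (mod 16807)
Final: r_4 = 15340, and one checks f(r_4) ≡ 0 mod 7^5.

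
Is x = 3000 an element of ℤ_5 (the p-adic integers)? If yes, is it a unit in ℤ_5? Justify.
x ∈ ℤ_5 but not a unit; v_5(x) = 3 > 0

ℤ_5 = {x ∈ ℚ_5 : v_5(x) ≥ 0} and ℤ_5^× = {x ∈ ℤ_5 : v_5(x) = 0}. Here v_5(3000) = v_5(num) − v_5(den) = 3; compare against these criteria.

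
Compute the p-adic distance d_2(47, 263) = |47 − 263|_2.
d_2(47, 263) = 1/8

Step 1 — x − y = 47 − 263 = -216. Step 2 — v_2(-216) = 3 (factor: -216 = −(2^3 · 27); the sign does not affect v_p). Step 3 — |x − y|_2 = 2^{-3} = 1/8.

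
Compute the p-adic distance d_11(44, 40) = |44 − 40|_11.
d_11(44, 40) = 1

Step 1 — x − y = 44 − 40 = 4. Step 2 — v_11(4) = 0 (factor: 4 = (11^0 · 4); the sign does not affect v_p). Step 3 — |x − y|_11 = 11^{0} = 1.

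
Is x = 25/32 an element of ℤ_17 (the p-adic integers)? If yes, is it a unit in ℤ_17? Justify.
x ∈ ℤ_17^× (unit); v_17(x) = 0

ℤ_17 = {x ∈ ℚ_17 : v_17(x) ≥ 0} and ℤ_17^× = {x ∈ ℤ_17 : v_17(x) = 0}. Here v_17(25/32) = v_17(num) − v_17(den) = 0; compare against these criteria.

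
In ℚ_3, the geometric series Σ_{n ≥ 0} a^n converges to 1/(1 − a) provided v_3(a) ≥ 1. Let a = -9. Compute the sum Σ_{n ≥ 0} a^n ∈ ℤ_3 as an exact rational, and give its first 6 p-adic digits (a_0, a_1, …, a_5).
Σ a^n = 1/(1 − a) = 1/10;  first 6 digits = (1, 0, 2, 2, 0, 0)

v_3(a) = 2 ≥ 1, so the series converges in ℤ_3 to 1/(1 − a) = 1/(1 − (-9)) = 1/10. Expand this rational in ℤ_3: compute digits iteratively via d_i = x_i mod 3, x_{i+1} = (x_i − d_i)/3. The first 6 digits are (1, 0, 2, 2, 0, 0).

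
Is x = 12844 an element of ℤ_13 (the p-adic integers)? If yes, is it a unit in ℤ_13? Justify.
x ∈ ℤ_13 but not a unit; v_13(x) = 2 > 0

ℤ_13 = {x ∈ ℚ_13 : v_13(x) ≥ 0} and ℤ_13^× = {x ∈ ℤ_13 : v_13(x) = 0}. Here v_13(12844) = v_13(num) − v_13(den) = 2; compare against these criteria.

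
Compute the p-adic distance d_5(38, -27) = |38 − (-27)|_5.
d_5(38, -27) = 1/5

Step 1 — x − y = 38 − (-27) = 65. Step 2 — v_5(65) = 1 (factor: 65 = (5^1 · 13); the sign does not affect v_p). Step 3 — |x − y|_5 = 5^{-1} = 1/5.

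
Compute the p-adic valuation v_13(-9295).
v_13(-9295) = 2

v_13(n) is the largest exponent k such that 13^k divides n. Factor out: -9295 = -13^2 · 55. (Sign doesn't affect v_p.) So v_13(-9295) = 2.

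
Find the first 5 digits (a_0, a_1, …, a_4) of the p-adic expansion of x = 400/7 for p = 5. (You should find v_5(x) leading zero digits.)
(a_0, …, a_4) = (0, 0, 3, 2, 1)

v_5(400/7) = 2, so a_0 = ... = a_1 = 0. Factor out: x = 5^2 · u with u = 16/7 a unit in ℤ_5. Expand u iteratively via a_{v+i} = u_i mod 5, u_{i+1} = (u_i − a_{v+i})/5:
  u_0 = 16/7;  a_2 = 3;  u_1 = (u_0 − 3)/5 = -1/7
  u_1 = -1/7;  a_3 = 2;  u_2 = (u_1 − 2)/5 = -3/7
  u_2 = -3/7;  a_4 = 1;  u_3 = (u_2 − 1)/5 = -2/7
Digits: (0, 0, 3, 2, 1).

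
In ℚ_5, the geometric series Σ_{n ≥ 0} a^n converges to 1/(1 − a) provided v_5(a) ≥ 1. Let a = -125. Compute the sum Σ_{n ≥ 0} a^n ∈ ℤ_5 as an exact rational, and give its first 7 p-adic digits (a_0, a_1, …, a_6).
Σ a^n = 1/(1 − a) = 1/126;  first 7 digits = (1, 0, 0, 4, 4, 4, 0)

v_5(a) = 3 ≥ 1, so the series converges in ℤ_5 to 1/(1 − a) = 1/(1 − (-125)) = 1/126. Expand this rational in ℤ_5: compute digits iteratively via d_i = x_i mod 5, x_{i+1} = (x_i − d_i)/5. The first 7 digits are (1, 0, 0, 4, 4, 4, 0).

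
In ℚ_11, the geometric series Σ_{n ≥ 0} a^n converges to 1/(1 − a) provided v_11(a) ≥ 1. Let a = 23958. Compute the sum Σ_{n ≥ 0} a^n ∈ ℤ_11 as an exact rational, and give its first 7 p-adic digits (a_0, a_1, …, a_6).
Σ a^n = 1/(1 − a) = -1/23957;  first 7 digits = (1, 0, 0, 7, 1, 0, 5)

v_11(a) = 3 ≥ 1, so the series converges in ℤ_11 to 1/(1 − a) = 1/(1 − 23958) = -1/23957. Expand this rational in ℤ_11: compute digits iteratively via d_i = x_i mod 11, x_{i+1} = (x_i − d_i)/11. The first 7 digits are (1, 0, 0, 7, 1, 0, 5).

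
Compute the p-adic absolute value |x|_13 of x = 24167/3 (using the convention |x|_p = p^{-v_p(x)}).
|24167/3|_13 = 1/2197

Step 1 — compute v_13(x) by factoring powers of 13 out of the numerator and denominator: v_13(24167/3) = 3. Step 2 — apply |x|_p = p^{-v_p(x)} = 13^{-3} = 1/2197.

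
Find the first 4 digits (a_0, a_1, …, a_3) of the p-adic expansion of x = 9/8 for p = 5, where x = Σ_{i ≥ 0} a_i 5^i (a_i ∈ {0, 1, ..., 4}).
(a_0, …, a_3) = (3, 4, 1, 4)

v_5(9/8) = 0 (numerator and denominator both coprime to 5), so x ∈ ℤ_5^×. Compute digits iteratively via a_i = x_i mod 5, x_{i+1} = (x_i − a_i)/5, with x_0 = x:
  x_0 = 9/8;  a_0 = 3;  x_1 = (x_0 − 3)/5 = -3/8
  x_1 = -3/8;  a_1 = 4;  x_2 = (x_1 − 4)/5 = -7/8
  x_2 = -7/8;  a_2 = 1;  x_3 = (x_2 − 1)/5 = -3/8
  x_3 = -3/8;  a_3 = 4;  x_4 = (x_3 − 4)/5 = -7/8
Digits: (3, 4, 1, 4).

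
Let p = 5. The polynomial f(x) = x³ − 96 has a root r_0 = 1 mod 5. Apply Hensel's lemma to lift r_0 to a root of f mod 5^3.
r_2 = 16 (mod 125)

Hensel: r_{i+1} = r_i − f(r_i)/f′(r_i) mod 5^{i+2}, where f′(x) = 3x². Iterate:
  r_0 = 1 (mod 5)
  r_1 = 16 (mod 25)
  r_2 = 16 (mod 125)
Final: r = 16 with f(r) ≡ 0 mod 5^3.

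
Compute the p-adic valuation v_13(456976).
v_13(456976) = 4

v_13(n) is the largest exponent k such that 13^k divides n. Factor out: 456976 = 13^4 · 16. (Sign doesn't affect v_p.) So v_13(456976) = 4.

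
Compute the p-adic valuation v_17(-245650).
v_17(-245650) = 3

v_17(n) is the largest exponent k such that 17^k divides n. Factor out: -245650 = -17^3 · 50. (Sign doesn't affect v_p.) So v_17(-245650) = 3.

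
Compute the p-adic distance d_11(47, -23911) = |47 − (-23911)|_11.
d_11(47, -23911) = 1/1331

Step 1 — x − y = 47 − (-23911) = 23958. Step 2 — v_11(23958) = 3 (factor: 23958 = (11^3 · 18); the sign does not affect v_p). Step 3 — |x − y|_11 = 11^{-3} = 1/1331.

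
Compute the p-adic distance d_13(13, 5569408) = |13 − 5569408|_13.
d_13(13, 5569408) = 1/371293

Step 1 — x − y = 13 − 5569408 = -5569395. Step 2 — v_13(-5569395) = 5 (factor: -5569395 = −(13^5 · 15); the sign does not affect v_p). Step 3 — |x − y|_13 = 13^{-5} = 1/371293.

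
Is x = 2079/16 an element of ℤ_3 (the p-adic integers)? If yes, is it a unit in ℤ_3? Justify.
x ∈ ℤ_3 but not a unit; v_3(x) = 3 > 0

ℤ_3 = {x ∈ ℚ_3 : v_3(x) ≥ 0} and ℤ_3^× = {x ∈ ℤ_3 : v_3(x) = 0}. Here v_3(2079/16) = v_3(num) − v_3(den) = 3; compare against these criteria.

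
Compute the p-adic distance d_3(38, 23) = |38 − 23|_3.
d_3(38, 23) = 1/3

Step 1 — x − y = 38 − 23 = 15. Step 2 — v_3(15) = 1 (factor: 15 = (3^1 · 5); the sign does not affect v_p). Step 3 — |x − y|_3 = 3^{-1} = 1/3.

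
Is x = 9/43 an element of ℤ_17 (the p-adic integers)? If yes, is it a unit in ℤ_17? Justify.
x ∈ ℤ_17^× (unit); v_17(x) = 0

ℤ_17 = {x ∈ ℚ_17 : v_17(x) ≥ 0} and ℤ_17^× = {x ∈ ℤ_17 : v_17(x) = 0}. Here v_17(9/43) = v_17(num) − v_17(den) = 0; compare against these criteria.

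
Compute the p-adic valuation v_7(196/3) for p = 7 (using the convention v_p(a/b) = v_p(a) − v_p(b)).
v_7(196/3) = 2

Factor powers of 7 from the numerator and denominator of the reduced fraction: 196 = 7^2 · 4 and 3 = 7^0 · 3. Apply v_p(a/b) = v_p(a) − v_p(b): v_7(196/3) = 2 − 0 = 2.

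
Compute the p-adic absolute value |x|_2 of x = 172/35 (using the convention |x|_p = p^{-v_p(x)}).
|172/35|_2 = 1/4

Step 1 — compute v_2(x) by factoring powers of 2 out of the numerator and denominator: v_2(172/35) = 2. Step 2 — apply |x|_p = p^{-v_p(x)} = 2^{-2} = 1/4.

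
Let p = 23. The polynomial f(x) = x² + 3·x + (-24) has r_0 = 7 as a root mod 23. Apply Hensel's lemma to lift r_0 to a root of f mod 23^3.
r_2 = 2307 (mod 12167)

Hensel: r_{i+1} = r_i − f(r_i)·(f′(r_i))^{-1} mod 23^{i+2}, f′(x) = 2x + 3. Iterate:
  r_0 = 7 (mod 23)
  r_1 = 191 (mod 529)
  r_2 = 2307 (mod 12167)
Final: r = 2307 satisfies f(r) ≡ 0 mod 23^3.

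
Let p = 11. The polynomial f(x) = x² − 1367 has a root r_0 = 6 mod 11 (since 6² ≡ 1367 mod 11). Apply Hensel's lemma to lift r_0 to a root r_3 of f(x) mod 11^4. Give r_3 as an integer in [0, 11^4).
r_3 = 1337 (mod 14641)

Hensel's recurrence: r_{i+1} = r_i − f(r_i)·(f′(r_i))^{-1} mod 11^{i+2}, with f′(x) = 2x. Iterate:
  r_0 = 6 (mod 11)
  r_1 = 6 (mod 121)
  r_2 = 6 (mod 1331)
  r_3 = 1337 (mod 14641)
Final: r_3 = 1337, and one checks f(r_3) ≡ 0 mod 11^4.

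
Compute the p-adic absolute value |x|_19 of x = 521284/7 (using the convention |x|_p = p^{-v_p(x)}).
|521284/7|_19 = 1/130321

Step 1 — compute v_19(x) by factoring powers of 19 out of the numerator and denominator: v_19(521284/7) = 4. Step 2 — apply |x|_p = p^{-v_p(x)} = 19^{-4} = 1/130321.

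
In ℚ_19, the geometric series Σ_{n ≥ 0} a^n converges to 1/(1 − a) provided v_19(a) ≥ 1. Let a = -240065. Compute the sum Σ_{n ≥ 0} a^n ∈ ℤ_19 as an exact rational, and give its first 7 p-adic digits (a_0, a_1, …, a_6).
Σ a^n = 1/(1 − a) = 1/240066;  first 7 digits = (1, 0, 0, 3, 17, 18, 8)

v_19(a) = 3 ≥ 1, so the series converges in ℤ_19 to 1/(1 − a) = 1/(1 − (-240065)) = 1/240066. Expand this rational in ℤ_19: compute digits iteratively via d_i = x_i mod 19, x_{i+1} = (x_i − d_i)/19. The first 7 digits are (1, 0, 0, 3, 17, 18, 8).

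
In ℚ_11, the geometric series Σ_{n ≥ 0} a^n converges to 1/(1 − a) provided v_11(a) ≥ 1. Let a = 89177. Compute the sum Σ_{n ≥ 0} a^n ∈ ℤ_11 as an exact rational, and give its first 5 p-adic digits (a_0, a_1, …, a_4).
Σ a^n = 1/(1 − a) = -1/89176;  first 5 digits = (1, 0, 0, 1, 6)

v_11(a) = 3 ≥ 1, so the series converges in ℤ_11 to 1/(1 − a) = 1/(1 − 89177) = -1/89176. Expand this rational in ℤ_11: compute digits iteratively via d_i = x_i mod 11, x_{i+1} = (x_i − d_i)/11. The first 5 digits are (1, 0, 0, 1, 6).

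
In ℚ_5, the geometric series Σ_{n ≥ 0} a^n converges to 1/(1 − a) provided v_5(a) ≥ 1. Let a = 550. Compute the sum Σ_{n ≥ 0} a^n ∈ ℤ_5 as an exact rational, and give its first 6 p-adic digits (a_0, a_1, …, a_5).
Σ a^n = 1/(1 − a) = -1/549;  first 6 digits = (1, 0, 2, 4, 4, 1)

v_5(a) = 2 ≥ 1, so the series converges in ℤ_5 to 1/(1 − a) = 1/(1 − 550) = -1/549. Expand this rational in ℤ_5: compute digits iteratively via d_i = x_i mod 5, x_{i+1} = (x_i − d_i)/5. The first 6 digits are (1, 0, 2, 4, 4, 1).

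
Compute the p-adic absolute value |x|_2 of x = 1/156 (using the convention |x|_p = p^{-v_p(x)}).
|1/156|_2 = 4

Step 1 — compute v_2(x) by factoring powers of 2 out of the numerator and denominator: v_2(1/156) = -2. Step 2 — apply |x|_p = p^{-v_p(x)} = 2^{2} = 4.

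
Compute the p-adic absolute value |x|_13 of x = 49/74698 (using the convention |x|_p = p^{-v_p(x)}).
|49/74698|_13 = 2197

Step 1 — compute v_13(x) by factoring powers of 13 out of the numerator and denominator: v_13(49/74698) = -3. Step 2 — apply |x|_p = p^{-v_p(x)} = 13^{3} = 2197.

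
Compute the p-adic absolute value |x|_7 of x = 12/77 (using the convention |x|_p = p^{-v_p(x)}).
|12/77|_7 = 7

Step 1 — compute v_7(x) by factoring powers of 7 out of the numerator and denominator: v_7(12/77) = -1. Step 2 — apply |x|_p = p^{-v_p(x)} = 7^{1} = 7.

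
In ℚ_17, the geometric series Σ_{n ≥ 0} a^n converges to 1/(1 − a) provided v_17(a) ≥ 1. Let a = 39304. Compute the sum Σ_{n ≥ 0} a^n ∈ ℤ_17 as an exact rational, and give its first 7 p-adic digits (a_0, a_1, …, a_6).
Σ a^n = 1/(1 − a) = -1/39303;  first 7 digits = (1, 0, 0, 8, 0, 0, 13)

v_17(a) = 3 ≥ 1, so the series converges in ℤ_17 to 1/(1 − a) = 1/(1 − 39304) = -1/39303. Expand this rational in ℤ_17: compute digits iteratively via d_i = x_i mod 17, x_{i+1} = (x_i − d_i)/17. The first 7 digits are (1, 0, 0, 8, 0, 0, 13).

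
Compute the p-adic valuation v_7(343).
v_7(343) = 3

v_7(n) is the largest exponent k such that 7^k divides n. Factor out: 343 = 7^3 · 1. (Sign doesn't affect v_p.) So v_7(343) = 3.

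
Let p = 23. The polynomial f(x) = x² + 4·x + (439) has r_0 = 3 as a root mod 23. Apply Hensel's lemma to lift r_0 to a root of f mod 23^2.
r_1 = 486 (mod 529)

Hensel: r_{i+1} = r_i − f(r_i)·(f′(r_i))^{-1} mod 23^{i+2}, f′(x) = 2x + 4. Iterate:
  r_0 = 3 (mod 23)
  r_1 = 486 (mod 529)
Final: r = 486 satisfies f(r) ≡ 0 mod 23^2.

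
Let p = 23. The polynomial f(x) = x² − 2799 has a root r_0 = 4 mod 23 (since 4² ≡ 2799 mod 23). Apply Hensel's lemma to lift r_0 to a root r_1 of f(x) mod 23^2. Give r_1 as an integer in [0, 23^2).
r_1 = 418 (mod 529)

Hensel's recurrence: r_{i+1} = r_i − f(r_i)·(f′(r_i))^{-1} mod 23^{i+2}, with f′(x) = 2x. Iterate:
  r_0 = 4 (mod 23)
  r_1 = 418 (mod 529)
Final: r_1 = 418, and one checks f(r_1) ≡ 0 mod 23^2.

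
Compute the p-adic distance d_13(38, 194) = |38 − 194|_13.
d_13(38, 194) = 1/13

Step 1 — x − y = 38 − 194 = -156. Step 2 — v_13(-156) = 1 (factor: -156 = −(13^1 · 12); the sign does not affect v_p). Step 3 — |x − y|_13 = 13^{-1} = 1/13.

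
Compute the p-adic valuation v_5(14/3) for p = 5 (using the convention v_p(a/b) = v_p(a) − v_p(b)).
v_5(14/3) = 0

Factor powers of 5 from the numerator and denominator of the reduced fraction: 14 = 5^0 · 14 and 3 = 5^0 · 3. Apply v_p(a/b) = v_p(a) − v_p(b): v_5(14/3) = 0 − 0 = 0.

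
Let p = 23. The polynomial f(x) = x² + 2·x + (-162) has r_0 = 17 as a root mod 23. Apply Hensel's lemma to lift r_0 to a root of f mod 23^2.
r_1 = 86 (mod 529)

Hensel: r_{i+1} = r_i − f(r_i)·(f′(r_i))^{-1} mod 23^{i+2}, f′(x) = 2x + 2. Iterate:
  r_0 = 17 (mod 23)
  r_1 = 86 (mod 529)
Final: r = 86 satisfies f(r) ≡ 0 mod 23^2.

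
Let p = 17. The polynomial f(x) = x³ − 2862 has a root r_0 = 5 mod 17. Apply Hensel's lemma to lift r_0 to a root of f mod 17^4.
r_3 = 10800 (mod 83521)

Hensel: r_{i+1} = r_i − f(r_i)/f′(r_i) mod 17^{i+2}, where f′(x) = 3x². Iterate:
  r_0 = 5 (mod 17)
  r_1 = 107 (mod 289)
  r_2 = 974 (mod 4913)
  r_3 = 10800 (mod 83521)
Final: r = 10800 with f(r) ≡ 0 mod 17^4.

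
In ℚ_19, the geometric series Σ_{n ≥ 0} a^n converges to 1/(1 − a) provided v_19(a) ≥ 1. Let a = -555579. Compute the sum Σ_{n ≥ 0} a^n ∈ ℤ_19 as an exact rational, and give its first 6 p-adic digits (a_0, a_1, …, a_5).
Σ a^n = 1/(1 − a) = 1/555580;  first 6 digits = (1, 0, 0, 14, 14, 18)

v_19(a) = 3 ≥ 1, so the series converges in ℤ_19 to 1/(1 − a) = 1/(1 − (-555579)) = 1/555580. Expand this rational in ℤ_19: compute digits iteratively via d_i = x_i mod 19, x_{i+1} = (x_i − d_i)/19. The first 6 digits are (1, 0, 0, 14, 14, 18).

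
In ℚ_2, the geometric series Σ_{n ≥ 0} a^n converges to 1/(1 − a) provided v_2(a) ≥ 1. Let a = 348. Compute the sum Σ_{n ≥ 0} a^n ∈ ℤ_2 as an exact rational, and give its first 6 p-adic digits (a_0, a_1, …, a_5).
Σ a^n = 1/(1 − a) = -1/347;  first 6 digits = (1, 0, 1, 1, 0, 1)

v_2(a) = 2 ≥ 1, so the series converges in ℤ_2 to 1/(1 − a) = 1/(1 − 348) = -1/347. Expand this rational in ℤ_2: compute digits iteratively via d_i = x_i mod 2, x_{i+1} = (x_i − d_i)/2. The first 6 digits are (1, 0, 1, 1, 0, 1).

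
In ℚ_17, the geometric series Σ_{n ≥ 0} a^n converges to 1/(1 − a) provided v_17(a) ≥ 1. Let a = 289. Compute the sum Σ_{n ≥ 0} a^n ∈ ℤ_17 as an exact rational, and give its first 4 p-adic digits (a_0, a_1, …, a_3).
Σ a^n = 1/(1 − a) = -1/288;  first 4 digits = (1, 0, 1, 0)

v_17(a) = 2 ≥ 1, so the series converges in ℤ_17 to 1/(1 − a) = 1/(1 − 289) = -1/288. Expand this rational in ℤ_17: compute digits iteratively via d_i = x_i mod 17, x_{i+1} = (x_i − d_i)/17. The first 4 digits are (1, 0, 1, 0).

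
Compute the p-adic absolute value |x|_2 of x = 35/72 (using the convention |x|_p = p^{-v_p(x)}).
|35/72|_2 = 8

Step 1 — compute v_2(x) by factoring powers of 2 out of the numerator and denominator: v_2(35/72) = -3. Step 2 — apply |x|_p = p^{-v_p(x)} = 2^{3} = 8.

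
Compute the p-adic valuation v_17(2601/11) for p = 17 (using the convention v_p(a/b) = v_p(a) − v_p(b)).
v_17(2601/11) = 2

Factor powers of 17 from the numerator and denominator of the reduced fraction: 2601 = 17^2 · 9 and 11 = 17^0 · 11. Apply v_p(a/b) = v_p(a) − v_p(b): v_17(2601/11) = 2 − 0 = 2.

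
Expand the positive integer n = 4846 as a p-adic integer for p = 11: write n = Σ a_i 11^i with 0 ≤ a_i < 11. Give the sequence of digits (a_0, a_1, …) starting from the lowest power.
(a_0, a_1, …) = (6, 0, 7, 3)

Repeated division by 11 gives the digits low-to-high: 4846 = 6 + 7·11^2 + 3·11^3. Digit sequence: (6, 0, 7, 3).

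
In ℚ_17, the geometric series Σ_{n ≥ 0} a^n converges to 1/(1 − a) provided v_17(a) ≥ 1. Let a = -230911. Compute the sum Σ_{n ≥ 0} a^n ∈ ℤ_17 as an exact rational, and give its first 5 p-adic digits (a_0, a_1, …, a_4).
Σ a^n = 1/(1 − a) = 1/230912;  first 5 digits = (1, 0, 0, 4, 14)

v_17(a) = 3 ≥ 1, so the series converges in ℤ_17 to 1/(1 − a) = 1/(1 − (-230911)) = 1/230912. Expand this rational in ℤ_17: compute digits iteratively via d_i = x_i mod 17, x_{i+1} = (x_i − d_i)/17. The first 5 digits are (1, 0, 0, 4, 14).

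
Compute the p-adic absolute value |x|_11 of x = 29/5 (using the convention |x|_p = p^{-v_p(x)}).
|29/5|_11 = 1

Step 1 — compute v_11(x) by factoring powers of 11 out of the numerator and denominator: v_11(29/5) = 0. Step 2 — apply |x|_p = p^{-v_p(x)} = 11^{0} = 1.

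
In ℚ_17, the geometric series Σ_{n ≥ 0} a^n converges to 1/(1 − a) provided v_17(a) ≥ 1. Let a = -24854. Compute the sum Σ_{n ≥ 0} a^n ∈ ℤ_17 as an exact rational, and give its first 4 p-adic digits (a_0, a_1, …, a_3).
Σ a^n = 1/(1 − a) = 1/24855;  first 4 digits = (1, 0, 16, 11)

v_17(a) = 2 ≥ 1, so the series converges in ℤ_17 to 1/(1 − a) = 1/(1 − (-24854)) = 1/24855. Expand this rational in ℤ_17: compute digits iteratively via d_i = x_i mod 17, x_{i+1} = (x_i − d_i)/17. The first 4 digits are (1, 0, 16, 11).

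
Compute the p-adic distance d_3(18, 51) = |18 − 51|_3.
d_3(18, 51) = 1/3

Step 1 — x − y = 18 − 51 = -33. Step 2 — v_3(-33) = 1 (factor: -33 = −(3^1 · 11); the sign does not affect v_p). Step 3 — |x − y|_3 = 3^{-1} = 1/3.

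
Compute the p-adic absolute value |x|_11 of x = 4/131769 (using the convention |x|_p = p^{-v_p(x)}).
|4/131769|_11 = 14641

Step 1 — compute v_11(x) by factoring powers of 11 out of the numerator and denominator: v_11(4/131769) = -4. Step 2 — apply |x|_p = p^{-v_p(x)} = 11^{4} = 14641.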